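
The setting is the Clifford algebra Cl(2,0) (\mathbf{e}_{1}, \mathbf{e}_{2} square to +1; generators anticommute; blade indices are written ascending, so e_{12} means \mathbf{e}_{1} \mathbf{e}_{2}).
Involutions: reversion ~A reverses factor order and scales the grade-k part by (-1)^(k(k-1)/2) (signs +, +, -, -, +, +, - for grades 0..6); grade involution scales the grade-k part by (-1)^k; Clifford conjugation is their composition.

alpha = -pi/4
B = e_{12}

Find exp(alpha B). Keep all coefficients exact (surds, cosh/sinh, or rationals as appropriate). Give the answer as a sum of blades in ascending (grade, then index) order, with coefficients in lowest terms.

B^2 = (1)^2*(e_{12})^2 = 1*(-1) = -1 (a basis 2-blade squares to minus the product of its generators' squares).
B^2 = -1 — B^2 < 0, so the exponential closes trigonometrically: l = 1, alpha*l = - \frac{\pi}{4}, so exp(alpha B) = cos(- \frac{\pi}{4}) + (sin(- \frac{\pi}{4})/1)*B = \frac{\sqrt{2}}{2} + (- \frac{\sqrt{2}}{2})*B.
Answer: \frac{\sqrt{2}}{2} - \frac{\sqrt{2}}{2} e_{12}


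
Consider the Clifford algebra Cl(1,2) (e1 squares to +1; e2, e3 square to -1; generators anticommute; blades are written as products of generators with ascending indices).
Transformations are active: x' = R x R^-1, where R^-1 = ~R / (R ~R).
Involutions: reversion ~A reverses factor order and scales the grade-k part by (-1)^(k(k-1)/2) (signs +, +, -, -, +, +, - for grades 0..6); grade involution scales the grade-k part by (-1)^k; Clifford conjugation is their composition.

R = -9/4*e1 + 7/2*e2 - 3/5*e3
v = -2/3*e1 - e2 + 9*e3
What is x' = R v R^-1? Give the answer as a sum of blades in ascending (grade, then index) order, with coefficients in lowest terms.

~R = -9/4*e1 + 7/2*e2 - 3/5*e3, and R ~R = -3019/400, so R^-1 = ~R / (-3019/400).
R v = 52/5 + 55/12*e1 e2 - 413/20*e1 e3 + 309/10*e2 e3
Answer: 62198/9057*e1 - 26101/3019*e2 - 22179/3019*e3


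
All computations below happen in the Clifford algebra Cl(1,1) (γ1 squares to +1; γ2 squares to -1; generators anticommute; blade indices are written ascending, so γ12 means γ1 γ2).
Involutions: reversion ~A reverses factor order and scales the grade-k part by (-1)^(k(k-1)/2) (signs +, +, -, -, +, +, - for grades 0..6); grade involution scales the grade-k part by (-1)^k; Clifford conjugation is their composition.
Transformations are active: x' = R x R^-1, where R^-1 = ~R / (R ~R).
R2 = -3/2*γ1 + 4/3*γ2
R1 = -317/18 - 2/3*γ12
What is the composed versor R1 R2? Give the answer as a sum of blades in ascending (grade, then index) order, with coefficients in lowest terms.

Distribute over the terms of R1 (each basis-blade product reordered to ascending indices, repeated generators contracted through their squares):
(-317/18) R2 = 317/12*γ1 - 634/27*γ2
(-2/3*γ12) R2 = 8/9*γ1 - γ2
Summing the partial products and collecting blades:
Answer: 983/36*γ1 - 661/27*γ2


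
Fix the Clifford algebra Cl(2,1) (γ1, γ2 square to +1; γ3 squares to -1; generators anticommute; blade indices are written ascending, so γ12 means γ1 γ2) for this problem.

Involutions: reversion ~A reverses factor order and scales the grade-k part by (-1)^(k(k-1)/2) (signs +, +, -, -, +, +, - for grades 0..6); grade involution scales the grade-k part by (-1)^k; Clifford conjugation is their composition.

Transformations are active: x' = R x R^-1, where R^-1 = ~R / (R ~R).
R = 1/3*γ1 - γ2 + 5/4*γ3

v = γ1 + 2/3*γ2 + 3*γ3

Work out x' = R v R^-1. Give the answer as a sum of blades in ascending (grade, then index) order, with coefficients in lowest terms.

~R = 1/3*γ1 - γ2 + 5/4*γ3, and R ~R = -65/144, so R^-1 = ~R / (-65/144).
R v = -49/12 + 11/9*γ12 - 1/4*γ13 - 23/6*γ23
Answer: 327/65*γ1 - 3658/195*γ2 + 255/13*γ3


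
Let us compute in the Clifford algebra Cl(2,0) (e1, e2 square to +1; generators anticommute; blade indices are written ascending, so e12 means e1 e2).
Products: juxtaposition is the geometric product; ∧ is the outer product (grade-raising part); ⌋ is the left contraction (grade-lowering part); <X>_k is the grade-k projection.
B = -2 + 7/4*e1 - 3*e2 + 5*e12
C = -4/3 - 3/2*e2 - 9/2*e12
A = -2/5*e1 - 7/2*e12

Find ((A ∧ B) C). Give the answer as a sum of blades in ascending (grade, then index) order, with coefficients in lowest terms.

step 1: 4/5*e1 + 41/5*e12
step 2: 369/10 - 401/30*e1 - 18/5*e2 - 182/15*e12
Answer: 369/10 - 401/30*e1 - 18/5*e2 - 182/15*e12


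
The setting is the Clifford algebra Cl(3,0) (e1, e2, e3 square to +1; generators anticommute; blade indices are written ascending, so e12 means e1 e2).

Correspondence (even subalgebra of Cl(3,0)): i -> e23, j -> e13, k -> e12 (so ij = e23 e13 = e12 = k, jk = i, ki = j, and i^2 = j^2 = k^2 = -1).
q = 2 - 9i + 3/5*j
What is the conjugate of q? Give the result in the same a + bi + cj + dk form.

In blades: q = 2 + 3/5*e13 - 9*e23.
Quaternion conjugation is reversion on the even subalgebra: the scalar is fixed and every grade-2 blade flips sign, giving 2 - 3/5*e13 + 9*e23; translating back:
Answer: 2 + 9i - 3/5*j


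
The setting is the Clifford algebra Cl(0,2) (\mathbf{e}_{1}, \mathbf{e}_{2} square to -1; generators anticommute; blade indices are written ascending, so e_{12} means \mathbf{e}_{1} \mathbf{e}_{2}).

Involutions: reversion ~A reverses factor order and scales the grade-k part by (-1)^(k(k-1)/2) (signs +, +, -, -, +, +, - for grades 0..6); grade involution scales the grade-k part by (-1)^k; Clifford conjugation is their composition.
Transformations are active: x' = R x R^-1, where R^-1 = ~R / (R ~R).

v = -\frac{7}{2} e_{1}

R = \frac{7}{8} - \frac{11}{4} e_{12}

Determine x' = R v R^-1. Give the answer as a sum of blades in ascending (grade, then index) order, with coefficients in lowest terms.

~R = \frac{7}{8} + \frac{11}{4} e_{12}, and R ~R = \frac{533}{64}, so R^-1 = ~R / (\frac{533}{64}).
R v = -\frac{49}{16} e_{1} + \frac{77}{8} e_{2}
Answer: \frac{3045}{1066} e_{1} + \frac{1078}{533} e_{2}


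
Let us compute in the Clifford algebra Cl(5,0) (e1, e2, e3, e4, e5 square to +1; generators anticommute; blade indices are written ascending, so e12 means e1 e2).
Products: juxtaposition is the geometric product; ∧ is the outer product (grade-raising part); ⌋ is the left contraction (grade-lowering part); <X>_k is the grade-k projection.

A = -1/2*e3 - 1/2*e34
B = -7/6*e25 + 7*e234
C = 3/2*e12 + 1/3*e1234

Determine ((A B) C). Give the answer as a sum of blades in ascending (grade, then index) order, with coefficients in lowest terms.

step 1: 7/2*e2 + 7/2*e24 - 7/12*e235 + 7/12*e2345
step 2: -21/4*e1 + 7/6*e13 - 21/4*e14 + 7/36*e15 - 7/6*e134 + 7/8*e135 + 7/36*e145 - 7/8*e1345
Answer: -21/4*e1 + 7/6*e13 - 21/4*e14 + 7/36*e15 - 7/6*e134 + 7/8*e135 + 7/36*e145 - 7/8*e1345


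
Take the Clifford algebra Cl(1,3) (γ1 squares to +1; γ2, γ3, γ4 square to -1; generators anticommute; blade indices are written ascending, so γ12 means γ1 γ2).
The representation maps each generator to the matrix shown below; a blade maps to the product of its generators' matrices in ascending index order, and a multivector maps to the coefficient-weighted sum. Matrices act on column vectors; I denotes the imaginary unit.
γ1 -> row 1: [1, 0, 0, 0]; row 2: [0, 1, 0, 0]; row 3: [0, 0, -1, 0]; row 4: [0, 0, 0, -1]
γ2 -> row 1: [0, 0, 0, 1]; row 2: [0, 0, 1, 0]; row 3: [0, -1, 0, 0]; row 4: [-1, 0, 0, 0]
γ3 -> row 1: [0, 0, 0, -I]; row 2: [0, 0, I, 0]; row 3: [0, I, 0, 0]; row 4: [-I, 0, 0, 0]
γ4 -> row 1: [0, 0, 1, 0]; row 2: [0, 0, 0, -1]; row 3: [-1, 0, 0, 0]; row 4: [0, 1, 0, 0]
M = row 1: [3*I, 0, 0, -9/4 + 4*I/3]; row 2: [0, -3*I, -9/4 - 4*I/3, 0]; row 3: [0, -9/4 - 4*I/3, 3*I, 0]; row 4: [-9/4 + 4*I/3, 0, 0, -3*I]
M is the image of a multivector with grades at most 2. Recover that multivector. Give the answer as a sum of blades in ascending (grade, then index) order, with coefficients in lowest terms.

Method: the blade images are trace-orthogonal — tr(rho(e_A) rho(e_B)^-1) = 4 if A = B and 0 otherwise — and rho(e_A)^-1 = (e_A)^2 * rho(e_A) with (e_A)^2 = +1 or -1, so the coefficient of e_A in the preimage is (e_A)^2 * tr(M rho(e_A))/4.
Nonzero projections over blades of grade <= 2: γ3: (γ3)^2 = -1, tr(M rho(γ3)) = 16/3, coefficient -4/3; γ12: (γ12)^2 = +1, tr(M rho(γ12)) = -9, coefficient -9/4; γ23: (γ23)^2 = -1, tr(M rho(γ23)) = 12, coefficient -3. Every other blade of grade <= 2 projects to 0.
Answer: -4/3*γ3 - 9/4*γ12 - 3*γ23


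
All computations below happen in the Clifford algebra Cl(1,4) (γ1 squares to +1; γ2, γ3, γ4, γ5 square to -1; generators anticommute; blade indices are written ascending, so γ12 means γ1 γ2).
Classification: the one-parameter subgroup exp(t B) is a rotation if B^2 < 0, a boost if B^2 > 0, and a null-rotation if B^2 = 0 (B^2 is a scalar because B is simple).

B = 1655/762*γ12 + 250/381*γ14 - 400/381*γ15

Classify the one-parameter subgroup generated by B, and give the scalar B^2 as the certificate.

B^2 term by term: the squares give (1655/762)^2*(γ12)^2 + (250/381)^2*(γ14)^2 + (-400/381)^2*(γ15)^2 = 2739025/580644*(+1) + 62500/145161*(+1) + 160000/145161*(+1) = 25/4 (each basis 2-blade squares to minus the product of its generators' squares); cross terms between blades sharing an index anticommute and cancel. So B^2 = 25/4.
Answer: boost, certificate B^2 = 25/4. The class reads off the invariant scalar 25/4 directly.


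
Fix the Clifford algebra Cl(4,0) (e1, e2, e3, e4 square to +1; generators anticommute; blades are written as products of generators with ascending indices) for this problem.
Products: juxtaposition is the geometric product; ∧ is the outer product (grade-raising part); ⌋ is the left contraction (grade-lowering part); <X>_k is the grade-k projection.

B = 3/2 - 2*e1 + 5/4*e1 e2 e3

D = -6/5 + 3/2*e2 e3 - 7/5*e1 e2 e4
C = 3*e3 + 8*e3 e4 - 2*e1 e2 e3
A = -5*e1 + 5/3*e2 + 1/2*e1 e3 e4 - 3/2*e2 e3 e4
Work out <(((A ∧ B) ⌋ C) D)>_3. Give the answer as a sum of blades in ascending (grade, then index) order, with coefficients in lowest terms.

step 1: -15/2*e1 + 5/2*e2 + 10/3*e1 e2 + 3/4*e1 e3 e4 - 9/4*e2 e3 e4 - 3*e1 e2 e3 e4
step 2: 20/3*e3 + 5*e1 e3 + 15*e2 e3
step 3: -45/2 - 10*e2 - 8*e3 - 15/2*e1 e2 - 6*e1 e3 - 18*e2 e3 + 21*e1 e3 e4 - 7*e2 e3 e4 - 28/3*e1 e2 e3 e4
step 4: 21*e1 e3 e4 - 7*e2 e3 e4
Answer: 21*e1 e3 e4 - 7*e2 e3 e4


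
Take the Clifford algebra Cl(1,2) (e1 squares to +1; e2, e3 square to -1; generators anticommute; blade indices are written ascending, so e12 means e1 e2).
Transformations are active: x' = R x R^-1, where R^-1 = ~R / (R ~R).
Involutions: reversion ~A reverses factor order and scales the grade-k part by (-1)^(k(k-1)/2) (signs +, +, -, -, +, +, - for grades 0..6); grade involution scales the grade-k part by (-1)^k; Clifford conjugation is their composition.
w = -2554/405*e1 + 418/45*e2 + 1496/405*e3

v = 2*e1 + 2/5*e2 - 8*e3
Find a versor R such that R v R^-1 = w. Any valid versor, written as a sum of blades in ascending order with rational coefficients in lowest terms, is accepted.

Why this works: both vectors square to -1504/25, so q(v) = q(w) and R = v + w = -1744/405*e1 + 436/45*e2 - 1744/405*e3 carries v to w — its own direction survives, the complement (v - w)/2 flips.
Answer: -1744/405*e1 + 436/45*e2 - 1744/405*e3


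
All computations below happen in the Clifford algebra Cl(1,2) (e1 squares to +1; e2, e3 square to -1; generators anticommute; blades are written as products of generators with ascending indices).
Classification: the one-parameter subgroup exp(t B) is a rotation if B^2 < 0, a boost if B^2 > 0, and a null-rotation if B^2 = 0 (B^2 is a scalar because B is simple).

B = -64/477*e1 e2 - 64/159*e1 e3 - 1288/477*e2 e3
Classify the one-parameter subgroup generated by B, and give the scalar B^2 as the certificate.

B^2 term by term: the squares give (-64/477)^2*(e1 e2)^2 + (-64/159)^2*(e1 e3)^2 + (-1288/477)^2*(e2 e3)^2 = 4096/227529*(+1) + 4096/25281*(+1) + 1658944/227529*(-1) = -64/9 (each basis 2-blade squares to minus the product of its generators' squares); cross terms between blades sharing an index anticommute and cancel. So B^2 = -64/9.
Answer: rotation, certificate B^2 = -64/9. Certificate logic: -64/9 is a conjugation-invariant scalar, so its sign fixes rotation versus boost versus null-rotation outright.


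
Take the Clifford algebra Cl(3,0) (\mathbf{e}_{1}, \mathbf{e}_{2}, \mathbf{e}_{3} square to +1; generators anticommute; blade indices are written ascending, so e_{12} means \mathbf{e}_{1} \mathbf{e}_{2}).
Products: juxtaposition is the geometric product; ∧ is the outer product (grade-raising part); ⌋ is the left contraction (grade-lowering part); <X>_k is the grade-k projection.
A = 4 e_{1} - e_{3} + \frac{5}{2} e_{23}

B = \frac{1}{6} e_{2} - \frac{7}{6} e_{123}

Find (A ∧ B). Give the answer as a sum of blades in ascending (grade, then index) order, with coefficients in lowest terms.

step 1: \frac{2}{3} e_{12} + \frac{1}{6} e_{23}
Answer: \frac{2}{3} e_{12} + \frac{1}{6} e_{23}


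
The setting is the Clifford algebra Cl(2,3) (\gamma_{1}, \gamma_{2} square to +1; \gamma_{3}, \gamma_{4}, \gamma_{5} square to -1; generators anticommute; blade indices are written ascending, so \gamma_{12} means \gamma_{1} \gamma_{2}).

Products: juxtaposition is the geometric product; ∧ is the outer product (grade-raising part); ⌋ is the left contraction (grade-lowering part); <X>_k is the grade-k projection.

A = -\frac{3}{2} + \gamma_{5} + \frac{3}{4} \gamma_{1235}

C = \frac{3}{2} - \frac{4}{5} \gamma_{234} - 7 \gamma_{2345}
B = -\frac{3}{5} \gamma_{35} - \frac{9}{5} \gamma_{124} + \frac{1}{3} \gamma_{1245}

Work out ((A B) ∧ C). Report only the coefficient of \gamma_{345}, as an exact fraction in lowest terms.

step 1: -\frac{3}{5} \gamma_{3} + \frac{9}{20} \gamma_{12} - \frac{1}{4} \gamma_{34} + \frac{9}{10} \gamma_{35} + \frac{91}{30} \gamma_{124} - \frac{27}{20} \gamma_{345} + \frac{13}{10} \gamma_{1245}
step 2: -\frac{9}{10} \gamma_{3} + \frac{27}{40} \gamma_{12} - \frac{3}{8} \gamma_{34} + \frac{27}{20} \gamma_{35} + \frac{91}{20} \gamma_{124} - \frac{81}{40} \gamma_{345} + \frac{39}{20} \gamma_{1245}
Answer: -\frac{81}{40}


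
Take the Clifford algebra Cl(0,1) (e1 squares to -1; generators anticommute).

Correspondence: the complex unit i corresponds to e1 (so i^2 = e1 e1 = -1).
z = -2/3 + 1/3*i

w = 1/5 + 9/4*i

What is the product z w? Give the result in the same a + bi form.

In blades: z = -2/3 + 1/3*e1, w = 1/5 + 9/4*e1.
Distribute z over w term by term (generator squares from the signature, products reordered to ascending indices): (-2/3)*w = -2/15 - 3/2*e1; (1/3*e1)*w = -3/4 + 1/15*e1.
Sum: -53/60 - 43/30*e1; translating back through the correspondence:
Answer: -53/60 - 43/30*i


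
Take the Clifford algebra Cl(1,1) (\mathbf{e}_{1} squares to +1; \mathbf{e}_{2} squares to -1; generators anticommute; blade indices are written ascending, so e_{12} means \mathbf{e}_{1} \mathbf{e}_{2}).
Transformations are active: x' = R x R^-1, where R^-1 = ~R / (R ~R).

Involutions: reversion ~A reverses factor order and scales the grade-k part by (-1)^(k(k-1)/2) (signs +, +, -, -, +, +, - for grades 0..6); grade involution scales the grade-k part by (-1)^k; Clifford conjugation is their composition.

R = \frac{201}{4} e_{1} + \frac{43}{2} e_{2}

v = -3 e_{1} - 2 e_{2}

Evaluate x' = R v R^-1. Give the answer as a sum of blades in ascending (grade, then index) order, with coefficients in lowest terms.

~R = \frac{201}{4} e_{1} + \frac{43}{2} e_{2}, and R ~R = \frac{33005}{16}, so R^-1 = ~R / (\frac{33005}{16}).
R v = -\frac{431}{4} - 36 e_{12}
Answer: -\frac{74247}{33005} e_{1} - \frac{8122}{33005} e_{2}


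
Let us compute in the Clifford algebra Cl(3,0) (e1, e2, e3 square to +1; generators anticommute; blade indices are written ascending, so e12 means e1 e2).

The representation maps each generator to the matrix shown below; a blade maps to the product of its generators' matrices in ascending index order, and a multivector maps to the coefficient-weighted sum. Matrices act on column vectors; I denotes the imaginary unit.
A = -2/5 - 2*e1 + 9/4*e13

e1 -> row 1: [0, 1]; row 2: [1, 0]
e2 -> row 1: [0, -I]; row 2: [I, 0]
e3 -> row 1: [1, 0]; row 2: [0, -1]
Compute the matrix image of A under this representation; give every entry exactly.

Bivector images (products of the table entries): rho(e13) = rho(e1)rho(e3) = row 1: [0, -1]; row 2: [1, 0].
M = (-2/5)*1 + (-2)*rho(e1) + (9/4)*rho(e13), summed entrywise (1 is the identity matrix):
Answer: row 1: [-2/5, -17/4]; row 2: [1/4, -2/5]


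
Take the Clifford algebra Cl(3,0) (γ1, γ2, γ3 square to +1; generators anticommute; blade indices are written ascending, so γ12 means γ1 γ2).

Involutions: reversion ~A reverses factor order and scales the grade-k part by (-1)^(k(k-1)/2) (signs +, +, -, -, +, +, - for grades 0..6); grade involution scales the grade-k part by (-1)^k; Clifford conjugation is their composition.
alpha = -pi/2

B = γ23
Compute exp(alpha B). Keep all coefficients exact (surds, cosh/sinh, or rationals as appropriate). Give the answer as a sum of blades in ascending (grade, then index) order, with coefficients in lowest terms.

B^2 = (1)^2*(γ23)^2 = 1*(-1) = -1 (a basis 2-blade squares to minus the product of its generators' squares).
B^2 = -1 — the series telescopes trigonometrically here: l = 1, alpha*l = -pi/2, so exp(alpha B) = cos(-pi/2) + (sin(-pi/2)/1)*B = 0 + (-1)*B.
Answer: -γ23


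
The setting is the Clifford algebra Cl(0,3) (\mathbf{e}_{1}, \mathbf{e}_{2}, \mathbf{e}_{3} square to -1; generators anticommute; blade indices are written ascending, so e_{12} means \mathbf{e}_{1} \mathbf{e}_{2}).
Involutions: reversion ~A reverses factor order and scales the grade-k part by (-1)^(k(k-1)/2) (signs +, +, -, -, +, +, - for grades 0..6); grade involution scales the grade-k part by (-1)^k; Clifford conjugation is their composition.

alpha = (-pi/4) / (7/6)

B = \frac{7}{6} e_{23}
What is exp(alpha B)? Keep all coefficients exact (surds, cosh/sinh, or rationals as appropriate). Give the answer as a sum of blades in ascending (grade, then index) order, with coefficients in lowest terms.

B^2 = (\frac{7}{6})^2*(e_{23})^2 = \frac{49}{36}*(-1) = -\frac{49}{36} (a basis 2-blade squares to minus the product of its generators' squares).
B^2 = -\frac{49}{36} — B^2 < 0, so the exponential closes trigonometrically: l = \frac{7}{6}, alpha*l = - \frac{\pi}{4}, so exp(alpha B) = cos(- \frac{\pi}{4}) + (sin(- \frac{\pi}{4})/(\frac{7}{6}))*B = \frac{\sqrt{2}}{2} + (- \frac{3 \sqrt{2}}{7})*B.
Answer: \frac{\sqrt{2}}{2} - \frac{\sqrt{2}}{2} e_{23}


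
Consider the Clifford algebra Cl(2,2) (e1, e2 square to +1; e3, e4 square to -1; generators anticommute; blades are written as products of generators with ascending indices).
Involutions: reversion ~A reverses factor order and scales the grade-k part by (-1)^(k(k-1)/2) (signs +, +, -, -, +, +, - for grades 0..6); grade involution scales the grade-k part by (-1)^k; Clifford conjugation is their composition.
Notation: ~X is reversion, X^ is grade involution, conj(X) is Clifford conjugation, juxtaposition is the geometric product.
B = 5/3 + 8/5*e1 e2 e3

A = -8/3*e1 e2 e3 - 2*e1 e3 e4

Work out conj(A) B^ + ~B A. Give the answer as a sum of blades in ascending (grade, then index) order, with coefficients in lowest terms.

first term: 64/15 + 16/5*e2 e4 - 40/9*e1 e2 e3 - 10/3*e1 e3 e4
second term: 64/15 - 16/5*e2 e4 - 40/9*e1 e2 e3 - 10/3*e1 e3 e4
Answer: 128/15 - 80/9*e1 e2 e3 - 20/3*e1 e3 e4


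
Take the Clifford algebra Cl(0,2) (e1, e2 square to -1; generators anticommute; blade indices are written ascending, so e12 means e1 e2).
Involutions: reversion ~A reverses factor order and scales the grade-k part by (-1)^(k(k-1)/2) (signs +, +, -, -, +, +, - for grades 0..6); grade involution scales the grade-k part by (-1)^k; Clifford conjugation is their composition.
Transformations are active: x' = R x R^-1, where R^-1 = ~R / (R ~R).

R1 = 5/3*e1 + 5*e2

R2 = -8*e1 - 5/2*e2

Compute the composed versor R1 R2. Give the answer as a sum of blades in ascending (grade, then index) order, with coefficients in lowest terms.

Distribute over the terms of R1 (each basis-blade product reordered to ascending indices, repeated generators contracted through their squares):
(5/3*e1) R2 = 40/3 - 25/6*e12
(5*e2) R2 = 25/2 + 40*e12
Summing the partial products and collecting blades:
Answer: 155/6 + 215/6*e12


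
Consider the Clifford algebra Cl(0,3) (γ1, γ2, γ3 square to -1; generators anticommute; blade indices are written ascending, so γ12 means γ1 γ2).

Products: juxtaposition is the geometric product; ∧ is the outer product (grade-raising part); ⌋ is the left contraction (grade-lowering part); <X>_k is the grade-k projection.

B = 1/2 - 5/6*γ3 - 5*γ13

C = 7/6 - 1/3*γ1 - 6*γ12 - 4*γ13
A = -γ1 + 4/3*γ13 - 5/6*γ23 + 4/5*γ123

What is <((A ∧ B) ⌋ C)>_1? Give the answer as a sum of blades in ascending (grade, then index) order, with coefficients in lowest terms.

step 1: -1/2*γ1 + 3/2*γ13 - 5/12*γ23 + 2/5*γ123
step 2: 35/6 - 3*γ2 - 2*γ3
step 3: -3*γ2 - 2*γ3
Answer: -3*γ2 - 2*γ3


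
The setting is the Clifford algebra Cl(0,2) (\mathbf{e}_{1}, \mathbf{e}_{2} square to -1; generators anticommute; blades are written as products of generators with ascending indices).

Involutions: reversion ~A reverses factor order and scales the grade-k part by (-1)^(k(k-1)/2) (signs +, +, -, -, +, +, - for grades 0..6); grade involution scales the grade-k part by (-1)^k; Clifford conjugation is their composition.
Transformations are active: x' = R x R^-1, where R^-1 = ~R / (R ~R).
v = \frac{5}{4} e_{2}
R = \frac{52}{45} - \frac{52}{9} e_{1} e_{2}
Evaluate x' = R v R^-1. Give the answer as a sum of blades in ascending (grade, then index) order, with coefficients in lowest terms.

~R = \frac{52}{45} + \frac{52}{9} e_{1} e_{2}, and R ~R = \frac{70304}{2025}, so R^-1 = ~R / (\frac{70304}{2025}).
R v = \frac{65}{9} e_{1} + \frac{13}{9} e_{2}
Answer: \frac{25}{52} e_{1} - \frac{15}{13} e_{2}


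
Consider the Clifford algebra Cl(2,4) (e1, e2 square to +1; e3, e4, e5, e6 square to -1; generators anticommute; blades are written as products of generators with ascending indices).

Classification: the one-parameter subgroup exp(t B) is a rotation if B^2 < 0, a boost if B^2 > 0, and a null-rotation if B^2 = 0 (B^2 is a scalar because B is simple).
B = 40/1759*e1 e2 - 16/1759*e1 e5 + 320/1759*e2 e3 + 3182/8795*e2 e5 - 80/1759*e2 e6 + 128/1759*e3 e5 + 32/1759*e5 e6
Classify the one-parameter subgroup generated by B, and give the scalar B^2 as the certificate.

B^2 term by term: the squares give (40/1759)^2*(e1 e2)^2 + (-16/1759)^2*(e1 e5)^2 + (320/1759)^2*(e2 e3)^2 + (3182/8795)^2*(e2 e5)^2 + (-80/1759)^2*(e2 e6)^2 + (128/1759)^2*(e3 e5)^2 + (32/1759)^2*(e5 e6)^2 = 1600/3094081*(-1) + 256/3094081*(+1) + 102400/3094081*(+1) + 10125124/77352025*(+1) + 6400/3094081*(+1) + 16384/3094081*(-1) + 1024/3094081*(-1) = 4/25 (each basis 2-blade squares to minus the product of its generators' squares); cross terms between blades sharing an index anticommute and cancel; the commuting (index-disjoint) pairs give grade-4 terms 2*c*c'*(blade product), which cancel blade by blade — e1 e2 e3 e5: 10240/3094081 - 10240/3094081 = 0; e1 e2 e5 e6: 2560/3094081 - 2560/3094081 = 0; e2 e3 e5 e6: 20480/3094081 - 20480/3094081 = 0 — confirming B is simple. So B^2 = 4/25.
Answer: boost, certificate B^2 = 4/25. Check the certificate: B^2 = 4/25, and that sign is decisive whatever form B takes.


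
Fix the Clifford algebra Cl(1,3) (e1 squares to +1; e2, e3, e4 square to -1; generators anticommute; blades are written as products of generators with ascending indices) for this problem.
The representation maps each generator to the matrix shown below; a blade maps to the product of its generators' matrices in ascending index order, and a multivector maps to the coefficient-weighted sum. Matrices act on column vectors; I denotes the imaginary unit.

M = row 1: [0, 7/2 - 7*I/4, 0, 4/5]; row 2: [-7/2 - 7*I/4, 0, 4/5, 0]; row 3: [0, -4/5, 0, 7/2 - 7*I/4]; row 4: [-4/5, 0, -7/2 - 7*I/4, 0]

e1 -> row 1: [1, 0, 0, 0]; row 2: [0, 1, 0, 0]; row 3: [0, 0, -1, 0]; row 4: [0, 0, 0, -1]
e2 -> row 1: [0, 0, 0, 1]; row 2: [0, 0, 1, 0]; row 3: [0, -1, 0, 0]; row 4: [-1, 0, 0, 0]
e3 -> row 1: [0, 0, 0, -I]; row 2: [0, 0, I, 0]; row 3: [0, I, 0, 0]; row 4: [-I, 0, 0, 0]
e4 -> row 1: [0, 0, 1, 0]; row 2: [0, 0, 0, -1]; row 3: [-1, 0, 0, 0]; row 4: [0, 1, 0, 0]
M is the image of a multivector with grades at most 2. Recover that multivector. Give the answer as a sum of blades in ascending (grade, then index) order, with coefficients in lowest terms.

Method: the blade images are trace-orthogonal — tr(rho(e_A) rho(e_B)^-1) = 4 if A = B and 0 otherwise — and rho(e_A)^-1 = (e_A)^2 * rho(e_A) with (e_A)^2 = +1 or -1, so the coefficient of e_A in the preimage is (e_A)^2 * tr(M rho(e_A))/4.
Nonzero projections over blades of grade <= 2: e2: (e2)^2 = -1, tr(M rho(e2)) = -16/5, coefficient 4/5; e2 e4: (e2 e4)^2 = -1, tr(M rho(e2 e4)) = -14, coefficient 7/2; e3 e4: (e3 e4)^2 = -1, tr(M rho(e3 e4)) = -7, coefficient 7/4. Every other blade of grade <= 2 projects to 0.
Answer: 4/5*e2 + 7/2*e2 e4 + 7/4*e3 e4


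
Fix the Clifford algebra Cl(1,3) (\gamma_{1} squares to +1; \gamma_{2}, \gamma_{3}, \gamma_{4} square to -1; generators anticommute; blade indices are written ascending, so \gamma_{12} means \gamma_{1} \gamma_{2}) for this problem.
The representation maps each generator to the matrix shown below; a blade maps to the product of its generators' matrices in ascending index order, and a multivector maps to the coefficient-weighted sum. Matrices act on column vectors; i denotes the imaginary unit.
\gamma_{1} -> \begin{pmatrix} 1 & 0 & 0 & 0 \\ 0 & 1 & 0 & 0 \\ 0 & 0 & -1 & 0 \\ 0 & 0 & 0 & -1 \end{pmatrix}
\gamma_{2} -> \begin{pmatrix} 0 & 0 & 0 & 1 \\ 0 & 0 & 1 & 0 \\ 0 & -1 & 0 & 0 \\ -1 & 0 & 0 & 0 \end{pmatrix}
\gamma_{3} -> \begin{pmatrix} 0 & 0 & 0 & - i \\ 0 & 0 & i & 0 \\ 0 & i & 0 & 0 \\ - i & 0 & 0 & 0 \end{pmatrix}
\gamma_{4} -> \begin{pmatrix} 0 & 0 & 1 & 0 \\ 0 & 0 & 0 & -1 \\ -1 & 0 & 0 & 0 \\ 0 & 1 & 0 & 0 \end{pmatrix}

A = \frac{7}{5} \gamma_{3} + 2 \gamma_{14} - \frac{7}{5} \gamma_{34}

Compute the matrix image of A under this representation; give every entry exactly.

Bivector images (products of the table entries): rho(\gamma_{14}) = rho(\gamma_{1})rho(\gamma_{4}) = \begin{pmatrix} 0 & 0 & 1 & 0 \\ 0 & 0 & 0 & -1 \\ 1 & 0 & 0 & 0 \\ 0 & -1 & 0 & 0 \end{pmatrix}; rho(\gamma_{34}) = rho(\gamma_{3})rho(\gamma_{4}) = \begin{pmatrix} 0 & - i & 0 & 0 \\ - i & 0 & 0 & 0 \\ 0 & 0 & 0 & - i \\ 0 & 0 & - i & 0 \end{pmatrix}.
M = (\frac{7}{5})*rho(\gamma_{3}) + (2)*rho(\gamma_{14}) + (-\frac{7}{5})*rho(\gamma_{34}), summed entrywise:
Answer: \begin{pmatrix} 0 & \frac{7 i}{5} & 2 & - \frac{7 i}{5} \\ \frac{7 i}{5} & 0 & \frac{7 i}{5} & -2 \\ 2 & \frac{7 i}{5} & 0 & \frac{7 i}{5} \\ - \frac{7 i}{5} & -2 & \frac{7 i}{5} & 0 \end{pmatrix}


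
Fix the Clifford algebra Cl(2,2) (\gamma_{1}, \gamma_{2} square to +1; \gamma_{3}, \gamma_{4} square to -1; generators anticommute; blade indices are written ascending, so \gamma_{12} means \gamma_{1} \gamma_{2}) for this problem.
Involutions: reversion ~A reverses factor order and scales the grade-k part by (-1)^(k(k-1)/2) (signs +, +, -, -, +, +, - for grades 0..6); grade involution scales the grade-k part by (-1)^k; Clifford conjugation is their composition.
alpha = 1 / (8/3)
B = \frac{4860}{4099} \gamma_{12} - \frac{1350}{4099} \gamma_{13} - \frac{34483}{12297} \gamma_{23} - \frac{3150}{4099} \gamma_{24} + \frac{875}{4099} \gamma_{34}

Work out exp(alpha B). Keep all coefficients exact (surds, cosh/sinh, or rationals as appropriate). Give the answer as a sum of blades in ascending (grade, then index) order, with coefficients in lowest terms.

B^2 term by term: the squares give (\frac{4860}{4099})^2*(\gamma_{12})^2 + (-\frac{1350}{4099})^2*(\gamma_{13})^2 + (-\frac{34483}{12297})^2*(\gamma_{23})^2 + (-\frac{3150}{4099})^2*(\gamma_{24})^2 + (\frac{875}{4099})^2*(\gamma_{34})^2 = \frac{23619600}{16801801}*(-1) + \frac{1822500}{16801801}*(+1) + \frac{1189077289}{151216209}*(+1) + \frac{9922500}{16801801}*(+1) + \frac{765625}{16801801}*(-1) = \frac{64}{9} (each basis 2-blade squares to minus the product of its generators' squares); cross terms between blades sharing an index anticommute and cancel; the commuting (index-disjoint) pairs give grade-4 terms 2*c*c'*(blade product), which cancel blade by blade — \gamma_{1234}: \frac{8505000}{16801801} - \frac{8505000}{16801801} = 0 — confirming B is simple. So B^2 = \frac{64}{9}.
B^2 = \frac{64}{9} — since the square is positive, the closed form is hyperbolic: l = \frac{8}{3}, alpha*l = 1, so exp(alpha B) = cosh(1) + (sinh(1)/(\frac{8}{3}))*B = \cosh{\left(1 \right)} + (\frac{3 \sinh{\left(1 \right)}}{8})*B.
Answer: \cosh{\left(1 \right)} + \frac{3645 \sinh{\left(1 \right)}}{8198} \gamma_{12} - \frac{2025 \sinh{\left(1 \right)}}{16396} \gamma_{13} - \frac{34483 \sinh{\left(1 \right)}}{32792} \gamma_{23} - \frac{4725 \sinh{\left(1 \right)}}{16396} \gamma_{24} + \frac{2625 \sinh{\left(1 \right)}}{32792} \gamma_{34}


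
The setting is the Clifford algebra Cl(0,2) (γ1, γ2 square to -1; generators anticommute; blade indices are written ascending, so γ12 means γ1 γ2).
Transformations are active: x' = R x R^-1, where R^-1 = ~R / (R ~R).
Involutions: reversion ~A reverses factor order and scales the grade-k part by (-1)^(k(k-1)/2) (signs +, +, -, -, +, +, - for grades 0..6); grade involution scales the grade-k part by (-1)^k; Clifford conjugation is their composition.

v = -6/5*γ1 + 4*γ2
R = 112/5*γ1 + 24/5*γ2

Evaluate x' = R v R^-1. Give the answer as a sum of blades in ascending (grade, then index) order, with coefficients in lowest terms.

~R = 112/5*γ1 + 24/5*γ2, and R ~R = -2624/5, so R^-1 = ~R / (-2624/5).
R v = 192/25 + 2384/25*γ12
Answer: 558/1025*γ1 - 4244/1025*γ2


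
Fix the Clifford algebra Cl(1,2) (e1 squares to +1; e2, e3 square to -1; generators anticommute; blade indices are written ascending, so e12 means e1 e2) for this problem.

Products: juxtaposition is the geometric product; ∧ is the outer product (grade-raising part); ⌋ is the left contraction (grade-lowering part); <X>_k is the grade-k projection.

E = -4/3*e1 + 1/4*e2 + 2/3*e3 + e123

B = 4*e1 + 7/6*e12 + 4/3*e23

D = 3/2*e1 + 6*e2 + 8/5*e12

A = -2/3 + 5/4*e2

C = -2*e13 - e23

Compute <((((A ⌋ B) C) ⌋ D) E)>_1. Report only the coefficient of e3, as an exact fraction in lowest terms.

step 1: -29/24*e1 - 5/3*e3 - 7/9*e12 - 8/9*e23
step 2: -8/9 + 10/3*e1 + 5/3*e2 + 29/12*e3 - 16/9*e12 - 7/9*e13 - 14/9*e23 + 29/24*e123
step 3: -353/45 + 4/3*e1 - 64/45*e12
step 4: -16/9 + 292/27*e1 - 2083/540*e2 - 898/135*e3 + 1/3*e12 + 8/9*e13 + 4/3*e23 - 1187/135*e123
step 5: 292/27*e1 - 2083/540*e2 - 898/135*e3
Answer: -898/135


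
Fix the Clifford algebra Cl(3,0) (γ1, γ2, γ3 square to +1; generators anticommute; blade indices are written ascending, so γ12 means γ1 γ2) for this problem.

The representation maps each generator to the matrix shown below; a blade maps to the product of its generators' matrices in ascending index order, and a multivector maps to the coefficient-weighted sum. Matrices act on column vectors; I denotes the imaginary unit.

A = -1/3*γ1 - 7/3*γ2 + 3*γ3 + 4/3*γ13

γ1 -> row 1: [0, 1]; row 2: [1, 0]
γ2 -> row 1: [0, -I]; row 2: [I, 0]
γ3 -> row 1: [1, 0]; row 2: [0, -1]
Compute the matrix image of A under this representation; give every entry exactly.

Bivector images (products of the table entries): rho(γ13) = rho(γ1)rho(γ3) = row 1: [0, -1]; row 2: [1, 0].
M = (-1/3)*rho(γ1) + (-7/3)*rho(γ2) + (3)*rho(γ3) + (4/3)*rho(γ13), summed entrywise:
Answer: row 1: [3, -5/3 + 7*I/3]; row 2: [1 - 7*I/3, -3]


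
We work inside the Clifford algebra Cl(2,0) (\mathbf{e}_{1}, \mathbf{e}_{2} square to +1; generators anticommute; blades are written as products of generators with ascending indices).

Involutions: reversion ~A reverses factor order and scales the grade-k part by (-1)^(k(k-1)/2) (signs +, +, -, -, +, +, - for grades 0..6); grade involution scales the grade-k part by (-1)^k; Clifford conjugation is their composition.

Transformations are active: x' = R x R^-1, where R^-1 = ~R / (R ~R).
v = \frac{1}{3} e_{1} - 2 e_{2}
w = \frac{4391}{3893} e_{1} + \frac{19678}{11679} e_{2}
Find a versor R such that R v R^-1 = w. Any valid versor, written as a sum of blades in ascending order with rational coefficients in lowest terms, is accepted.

Equal squares first: v^2 = w^2 = \frac{37}{9}. Then v + w = \frac{17066}{11679} e_{1} - \frac{3680}{11679} e_{2} is a versor taking v to w, provided it is invertible.
Answer: \frac{17066}{11679} e_{1} - \frac{3680}{11679} e_{2}


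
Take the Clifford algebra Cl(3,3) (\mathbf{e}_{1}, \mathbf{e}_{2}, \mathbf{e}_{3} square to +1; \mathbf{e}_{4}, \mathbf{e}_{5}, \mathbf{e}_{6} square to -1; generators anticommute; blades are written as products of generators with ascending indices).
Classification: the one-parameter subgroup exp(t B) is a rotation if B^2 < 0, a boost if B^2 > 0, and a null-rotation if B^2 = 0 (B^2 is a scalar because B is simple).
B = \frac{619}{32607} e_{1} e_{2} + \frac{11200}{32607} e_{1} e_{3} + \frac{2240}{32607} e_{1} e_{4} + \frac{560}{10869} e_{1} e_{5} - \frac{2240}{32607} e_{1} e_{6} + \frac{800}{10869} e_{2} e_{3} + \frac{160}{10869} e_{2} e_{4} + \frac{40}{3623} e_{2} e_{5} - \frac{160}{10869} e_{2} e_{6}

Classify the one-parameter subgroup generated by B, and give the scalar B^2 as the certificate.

B^2 term by term: the squares give (\frac{619}{32607})^2*(e_{1} e_{2})^2 + (\frac{11200}{32607})^2*(e_{1} e_{3})^2 + (\frac{2240}{32607})^2*(e_{1} e_{4})^2 + (\frac{560}{10869})^2*(e_{1} e_{5})^2 + (-\frac{2240}{32607})^2*(e_{1} e_{6})^2 + (\frac{800}{10869})^2*(e_{2} e_{3})^2 + (\frac{160}{10869})^2*(e_{2} e_{4})^2 + (\frac{40}{3623})^2*(e_{2} e_{5})^2 + (-\frac{160}{10869})^2*(e_{2} e_{6})^2 = \frac{383161}{1063216449}*(-1) + \frac{125440000}{1063216449}*(-1) + \frac{5017600}{1063216449}*(+1) + \frac{313600}{118135161}*(+1) + \frac{5017600}{1063216449}*(+1) + \frac{640000}{118135161}*(-1) + \frac{25600}{118135161}*(+1) + \frac{1600}{13126129}*(+1) + \frac{25600}{118135161}*(+1) = -\frac{1}{9} (each basis 2-blade squares to minus the product of its generators' squares); cross terms between blades sharing an index anticommute and cancel; the commuting (index-disjoint) pairs give grade-4 terms 2*c*c'*(blade product), which cancel blade by blade — e_{1} e_{2} e_{3} e_{4}: -\frac{3584000}{354405483} + \frac{3584000}{354405483} = 0; e_{1} e_{2} e_{3} e_{5}: -\frac{896000}{118135161} + \frac{896000}{118135161} = 0; e_{1} e_{2} e_{3} e_{6}: \frac{3584000}{354405483} - \frac{3584000}{354405483} = 0; e_{1} e_{2} e_{4} e_{5}: -\frac{179200}{118135161} + \frac{179200}{118135161} = 0; e_{1} e_{2} e_{4} e_{6}: \frac{716800}{354405483} - \frac{716800}{354405483} = 0; e_{1} e_{2} e_{5} e_{6}: \frac{179200}{118135161} - \frac{179200}{118135161} = 0 — confirming B is simple. So B^2 = -\frac{1}{9}.
Answer: rotation, certificate B^2 = -\frac{1}{9}. B^2 = -\frac{1}{9} is basis-independent, so its sign is the whole story.


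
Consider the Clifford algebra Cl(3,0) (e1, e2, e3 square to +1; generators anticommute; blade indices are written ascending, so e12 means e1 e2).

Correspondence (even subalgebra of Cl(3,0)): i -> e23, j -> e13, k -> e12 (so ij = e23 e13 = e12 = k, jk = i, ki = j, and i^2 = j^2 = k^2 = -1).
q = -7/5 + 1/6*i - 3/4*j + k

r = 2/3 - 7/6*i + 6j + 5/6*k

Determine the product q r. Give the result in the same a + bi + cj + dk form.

In blades: q = -7/5 + e12 - 3/4*e13 + 1/6*e23, r = 2/3 + 5/6*e12 + 6*e13 - 7/6*e23.
Distribute q over r term by term (generator squares from the signature, products reordered to ascending indices): (-7/5)*r = -14/15 - 7/6*e12 - 42/5*e13 + 49/30*e23; (e12)*r = -5/6 + 2/3*e12 - 7/6*e13 - 6*e23; (-3/4*e13)*r = 9/2 - 7/8*e12 - 1/2*e13 - 5/8*e23; (1/6*e23)*r = 7/36 + e12 - 5/36*e13 + 1/9*e23.
Sum: 527/180 - 3/8*e12 - 1837/180*e13 - 1757/360*e23; translating back through the correspondence:
Answer: 527/180 - 1757/360*i - 1837/180*j - 3/8*k


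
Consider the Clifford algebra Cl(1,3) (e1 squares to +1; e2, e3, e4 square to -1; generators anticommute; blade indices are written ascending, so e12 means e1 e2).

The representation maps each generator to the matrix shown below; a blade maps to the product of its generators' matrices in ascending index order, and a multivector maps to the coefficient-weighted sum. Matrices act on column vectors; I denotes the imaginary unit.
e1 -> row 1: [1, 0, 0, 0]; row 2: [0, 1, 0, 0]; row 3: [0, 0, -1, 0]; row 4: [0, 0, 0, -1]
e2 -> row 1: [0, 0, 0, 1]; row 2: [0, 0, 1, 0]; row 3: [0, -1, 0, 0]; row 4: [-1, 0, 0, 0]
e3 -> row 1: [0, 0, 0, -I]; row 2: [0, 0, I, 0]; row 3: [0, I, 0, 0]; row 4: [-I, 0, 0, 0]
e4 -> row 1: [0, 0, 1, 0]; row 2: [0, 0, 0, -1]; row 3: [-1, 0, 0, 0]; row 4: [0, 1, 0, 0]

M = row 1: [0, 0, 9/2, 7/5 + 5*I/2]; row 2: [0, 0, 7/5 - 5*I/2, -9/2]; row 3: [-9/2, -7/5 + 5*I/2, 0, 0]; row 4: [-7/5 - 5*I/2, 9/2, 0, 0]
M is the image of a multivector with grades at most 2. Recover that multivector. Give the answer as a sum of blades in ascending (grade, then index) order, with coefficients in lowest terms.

Method: the blade images are trace-orthogonal — tr(rho(e_A) rho(e_B)^-1) = 4 if A = B and 0 otherwise — and rho(e_A)^-1 = (e_A)^2 * rho(e_A) with (e_A)^2 = +1 or -1, so the coefficient of e_A in the preimage is (e_A)^2 * tr(M rho(e_A))/4.
Nonzero projections over blades of grade <= 2: e2: (e2)^2 = -1, tr(M rho(e2)) = -28/5, coefficient 7/5; e4: (e4)^2 = -1, tr(M rho(e4)) = -18, coefficient 9/2; e13: (e13)^2 = +1, tr(M rho(e13)) = -10, coefficient -5/2. Every other blade of grade <= 2 projects to 0.
Answer: 7/5*e2 + 9/2*e4 - 5/2*e13


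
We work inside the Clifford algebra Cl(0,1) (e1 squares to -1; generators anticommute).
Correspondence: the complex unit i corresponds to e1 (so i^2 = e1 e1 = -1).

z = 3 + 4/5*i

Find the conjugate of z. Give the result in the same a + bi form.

In blades: z = 3 + 4/5*e1.
Conjugation here is Clifford conjugation: the scalar is fixed and the grade-1 and grade-2 blades all flip sign, giving 3 - 4/5*e1; translating back:
Answer: 3 - 4/5*i


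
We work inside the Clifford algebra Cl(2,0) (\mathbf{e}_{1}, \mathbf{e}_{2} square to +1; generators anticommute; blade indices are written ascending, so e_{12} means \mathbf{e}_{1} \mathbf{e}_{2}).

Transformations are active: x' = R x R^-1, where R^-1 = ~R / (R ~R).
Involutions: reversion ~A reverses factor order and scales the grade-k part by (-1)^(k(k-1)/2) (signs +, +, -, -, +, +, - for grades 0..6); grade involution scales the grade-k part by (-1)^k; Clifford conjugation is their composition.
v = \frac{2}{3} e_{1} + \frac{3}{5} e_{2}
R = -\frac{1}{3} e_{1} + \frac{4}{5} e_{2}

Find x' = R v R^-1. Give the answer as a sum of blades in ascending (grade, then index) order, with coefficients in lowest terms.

~R = -\frac{1}{3} e_{1} + \frac{4}{5} e_{2}, and R ~R = \frac{169}{225}, so R^-1 = ~R / (\frac{169}{225}).
R v = \frac{58}{225} - \frac{11}{15} e_{12}
Answer: -\frac{454}{507} e_{1} - \frac{43}{845} e_{2}


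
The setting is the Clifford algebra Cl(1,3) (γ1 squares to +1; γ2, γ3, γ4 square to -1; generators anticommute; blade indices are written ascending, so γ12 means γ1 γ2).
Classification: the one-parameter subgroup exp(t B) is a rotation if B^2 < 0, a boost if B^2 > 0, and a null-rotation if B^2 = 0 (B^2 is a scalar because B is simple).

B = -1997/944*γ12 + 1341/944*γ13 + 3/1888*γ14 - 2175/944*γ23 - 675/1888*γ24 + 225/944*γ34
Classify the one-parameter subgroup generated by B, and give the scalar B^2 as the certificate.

B^2 term by term: the squares give (-1997/944)^2*(γ12)^2 + (1341/944)^2*(γ13)^2 + (3/1888)^2*(γ14)^2 + (-2175/944)^2*(γ23)^2 + (-675/1888)^2*(γ24)^2 + (225/944)^2*(γ34)^2 = 3988009/891136*(+1) + 1798281/891136*(+1) + 9/3564544*(+1) + 4730625/891136*(-1) + 455625/3564544*(-1) + 50625/891136*(-1) = 1 (each basis 2-blade squares to minus the product of its generators' squares); cross terms between blades sharing an index anticommute and cancel; the commuting (index-disjoint) pairs give grade-4 terms 2*c*c'*(blade product), which cancel blade by blade — γ1234: -449325/445568 + 905175/891136 - 6525/891136 = 0 — confirming B is simple. So B^2 = 1.
Answer: boost, certificate B^2 = 1. The invariant at work: B^2 = 1 is unchanged by conjugation, hence its sign classifies the subgroup whatever basis B is written in.
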